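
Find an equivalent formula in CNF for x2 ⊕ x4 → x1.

x2 ⊕ x4 → x1
≡ ¬(x2 ⊕ x4) ∨ x1   (eliminate →)
≡ ¬((x2 ∨ x4) ∧ ¬(x2 ∧ x4)) ∨ x1   (expand ⊕)
≡ ¬(x2 ∨ x4) ∨ ¬¬(x2 ∧ x4) ∨ x1   (De Morgan)
≡ ¬x2 ∧ ¬x4 ∨ ¬¬(x2 ∧ x4) ∨ x1   (De Morgan)
≡ ¬x2 ∧ ¬x4 ∨ x2 ∧ x4 ∨ x1   (double negation)
≡ (¬x2 ∨ x2 ∨ x1) ∧ (¬x2 ∨ x4 ∨ x1) ∧ (¬x4 ∨ x2 ∨ x1) ∧ (¬x4 ∨ x4 ∨ x1)   (distribute ∨ over ∧)
≡ (¬x2 ∨ x4 ∨ x1) ∧ (¬x4 ∨ x2 ∨ x1)   (simplify)

(¬x2 ∨ x4 ∨ x1) ∧ (¬x4 ∨ x2 ∨ x1)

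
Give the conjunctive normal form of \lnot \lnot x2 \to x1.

\lnot x2 \lor x1

\lnot \lnot x2 \to x1
≡ \lnot \lnot \lnot x2 \lor x1   [eliminate \to]
≡ \lnot x2 \lor x1   [double negation]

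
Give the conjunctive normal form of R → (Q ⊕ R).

R → (Q ⊕ R)
= ¬R ∨ (Q ⊕ R)   (eliminate →)
= ¬R ∨ ((Q ∨ R) ∧ ¬(Q ∧ R))   (expand ⊕)
= ¬R ∨ ((Q ∨ R) ∧ (¬Q ∨ ¬R))   (De Morgan)
= (¬R ∨ Q ∨ R) ∧ (¬R ∨ ¬Q ∨ ¬R)   (distribute ∨ over ∧)
= ¬R ∨ ¬Q   (simplify)

¬R ∨ ¬Q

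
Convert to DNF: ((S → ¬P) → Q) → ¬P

((S → ¬P) → Q) → ¬P
≡ ¬((S → ¬P) → Q) ∨ ¬P   [eliminate →]
≡ ¬(¬(S → ¬P) ∨ Q) ∨ ¬P   [eliminate →]
≡ ¬(¬(¬S ∨ ¬P) ∨ Q) ∨ ¬P   [eliminate →]
≡ ¬¬(¬S ∨ ¬P) ∧ ¬Q ∨ ¬P   [De Morgan]
≡ (¬S ∨ ¬P) ∧ ¬Q ∨ ¬P   [double negation]
≡ ¬S ∧ ¬Q ∨ ¬P ∧ ¬Q ∨ ¬P   [distribute ∧ over ∨]
≡ ¬S ∧ ¬Q ∨ ¬P   [simplify]

¬S ∧ ¬Q ∨ ¬P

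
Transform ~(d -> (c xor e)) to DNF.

~(d -> (c xor e))
⇔ ~(~d | (c xor e))   (eliminate ->)
⇔ ~(~d | (c & ~e) | (~c & e))   (expand xor)
⇔ ~~d & ~(c & ~e) & ~(~c & e)   (De Morgan)
⇔ d & ~(c & ~e) & ~(~c & e)   (double negation)
⇔ d & (~c | ~~e) & ~(~c & e)   (De Morgan)
⇔ d & (~c | e) & ~(~c & e)   (double negation)
⇔ d & (~c | e) & (~~c | ~e)   (De Morgan)
⇔ d & (~c | e) & (c | ~e)   (double negation)
⇔ (d & ~c & c) | (d & ~c & ~e) | (d & e & c) | (d & e & ~e)   (distribute & over |)
⇔ (d & ~c & ~e) | (d & e & c)   (simplify)

(d & ~c & ~e) | (d & e & c)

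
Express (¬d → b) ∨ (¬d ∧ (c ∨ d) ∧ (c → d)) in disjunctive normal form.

d ∨ b

(¬d → b) ∨ (¬d ∧ (c ∨ d) ∧ (c → d))
= ¬¬d ∨ b ∨ (¬d ∧ (c ∨ d) ∧ (c → d))   [eliminate →]
= ¬¬d ∨ b ∨ (¬d ∧ (c ∨ d) ∧ (¬c ∨ d))   [eliminate →]
= d ∨ b ∨ (¬d ∧ (c ∨ d) ∧ (¬c ∨ d))   [double negation]
= d ∨ b ∨ (¬d ∧ c ∧ ¬c) ∨ (¬d ∧ c ∧ d) ∨ (¬d ∧ d ∧ ¬c) ∨ (¬d ∧ d ∧ d)   [distribute ∧ over ∨]
= d ∨ b   [simplify]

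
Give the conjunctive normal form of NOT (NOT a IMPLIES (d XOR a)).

NOT a AND (NOT d OR a)

NOT (NOT a IMPLIES (d XOR a))
≡ NOT (NOT NOT a OR (d XOR a))   (eliminate IMPLIES)
≡ NOT (NOT NOT a OR ((d OR a) AND NOT (d AND a)))   (expand XOR)
≡ NOT NOT NOT a AND NOT ((d OR a) AND NOT (d AND a))   (De Morgan)
≡ NOT a AND NOT ((d OR a) AND NOT (d AND a))   (double negation)
≡ NOT a AND (NOT (d OR a) OR NOT NOT (d AND a))   (De Morgan)
≡ NOT a AND ((NOT d AND NOT a) OR NOT NOT (d AND a))   (De Morgan)
≡ NOT a AND ((NOT d AND NOT a) OR (d AND a))   (double negation)
≡ NOT a AND (NOT d OR d) AND (NOT d OR a) AND (NOT a OR d) AND (NOT a OR a)   (distribute OR over AND)
≡ NOT a AND (NOT d OR a)   (simplify)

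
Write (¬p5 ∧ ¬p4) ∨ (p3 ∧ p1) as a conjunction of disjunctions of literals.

(¬p5 ∨ p3) ∧ (¬p5 ∨ p1) ∧ (¬p4 ∨ p3) ∧ (¬p4 ∨ p1)

(¬p5 ∧ ¬p4) ∨ (p3 ∧ p1)
≡ (¬p5 ∨ p3) ∧ (¬p5 ∨ p1) ∧ (¬p4 ∨ p3) ∧ (¬p4 ∨ p1)   [distribute ∨ over ∧]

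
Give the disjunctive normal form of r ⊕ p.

r ⊕ p
≡ (r ∧ ¬p) ∨ (¬r ∧ p)

(r ∧ ¬p) ∨ (¬r ∧ p)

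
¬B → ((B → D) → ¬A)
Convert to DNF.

B ∨ ¬A

¬B → ((B → D) → ¬A)
⇔ ¬¬B ∨ ((B → D) → ¬A)
⇔ ¬¬B ∨ ¬(B → D) ∨ ¬A
⇔ ¬¬B ∨ ¬(¬B ∨ D) ∨ ¬A
⇔ B ∨ ¬(¬B ∨ D) ∨ ¬A
⇔ B ∨ ¬¬B ∧ ¬D ∨ ¬A
⇔ B ∨ B ∧ ¬D ∨ ¬A
⇔ B ∨ ¬A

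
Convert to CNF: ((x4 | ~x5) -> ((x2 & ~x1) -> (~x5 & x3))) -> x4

((x4 | ~x5) -> ((x2 & ~x1) -> (~x5 & x3))) -> x4
≡ ~((x4 | ~x5) -> ((x2 & ~x1) -> (~x5 & x3))) | x4   [eliminate ->]
≡ ~(~(x4 | ~x5) | ((x2 & ~x1) -> (~x5 & x3))) | x4   [eliminate ->]
≡ ~(~(x4 | ~x5) | ~(x2 & ~x1) | (~x5 & x3)) | x4   [eliminate ->]
≡ (~~(x4 | ~x5) & ~~(x2 & ~x1) & ~(~x5 & x3)) | x4   [De Morgan]
≡ ((x4 | ~x5) & ~~(x2 & ~x1) & ~(~x5 & x3)) | x4   [double negation]
≡ ((x4 | ~x5) & x2 & ~x1 & ~(~x5 & x3)) | x4   [double negation]
≡ ((x4 | ~x5) & x2 & ~x1 & (~~x5 | ~x3)) | x4   [De Morgan]
≡ ((x4 | ~x5) & x2 & ~x1 & (x5 | ~x3)) | x4   [double negation]
≡ (x4 | ~x5 | x4) & (x2 | x4) & (~x1 | x4) & (x5 | ~x3 | x4)   [distribute | over &]
≡ (x4 | ~x5) & (x2 | x4) & (~x1 | x4) & (x5 | ~x3 | x4)   [simplify]

(x4 | ~x5) & (x2 | x4) & (~x1 | x4) & (x5 | ~x3 | x4)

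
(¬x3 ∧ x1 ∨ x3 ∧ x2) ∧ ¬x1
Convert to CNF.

(¬x3 ∨ x2) ∧ (x1 ∨ x3) ∧ (x1 ∨ x2) ∧ ¬x1

(¬x3 ∧ x1 ∨ x3 ∧ x2) ∧ ¬x1
≡ (¬x3 ∨ x3) ∧ (¬x3 ∨ x2) ∧ (x1 ∨ x3) ∧ (x1 ∨ x2) ∧ ¬x1
≡ (¬x3 ∨ x2) ∧ (x1 ∨ x3) ∧ (x1 ∨ x2) ∧ ¬x1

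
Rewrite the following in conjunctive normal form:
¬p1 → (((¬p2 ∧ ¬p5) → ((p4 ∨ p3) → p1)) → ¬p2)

p1 ∨ ¬p2

¬p1 → (((¬p2 ∧ ¬p5) → ((p4 ∨ p3) → p1)) → ¬p2)
≡ ¬¬p1 ∨ (((¬p2 ∧ ¬p5) → ((p4 ∨ p3) → p1)) → ¬p2)   [eliminate →]
≡ ¬¬p1 ∨ ¬((¬p2 ∧ ¬p5) → ((p4 ∨ p3) → p1)) ∨ ¬p2   [eliminate →]
≡ ¬¬p1 ∨ ¬(¬(¬p2 ∧ ¬p5) ∨ ((p4 ∨ p3) → p1)) ∨ ¬p2   [eliminate →]
≡ ¬¬p1 ∨ ¬(¬(¬p2 ∧ ¬p5) ∨ ¬(p4 ∨ p3) ∨ p1) ∨ ¬p2   [eliminate →]
≡ p1 ∨ ¬(¬(¬p2 ∧ ¬p5) ∨ ¬(p4 ∨ p3) ∨ p1) ∨ ¬p2   [double negation]
≡ p1 ∨ (¬¬(¬p2 ∧ ¬p5) ∧ ¬¬(p4 ∨ p3) ∧ ¬p1) ∨ ¬p2   [De Morgan]
≡ p1 ∨ (¬p2 ∧ ¬p5 ∧ ¬¬(p4 ∨ p3) ∧ ¬p1) ∨ ¬p2   [double negation]
≡ p1 ∨ (¬p2 ∧ ¬p5 ∧ (p4 ∨ p3) ∧ ¬p1) ∨ ¬p2   [double negation]
≡ (p1 ∨ ¬p2 ∨ ¬p2) ∧ (p1 ∨ ¬p5 ∨ ¬p2) ∧ (p1 ∨ p4 ∨ p3 ∨ ¬p2) ∧ (p1 ∨ ¬p1 ∨ ¬p2)   [distribute ∨ over ∧]
≡ p1 ∨ ¬p2   [simplify]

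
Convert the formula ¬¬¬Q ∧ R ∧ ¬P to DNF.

¬¬¬Q ∧ R ∧ ¬P
≡ ¬Q ∧ R ∧ ¬P   [double negation]

¬Q ∧ R ∧ ¬P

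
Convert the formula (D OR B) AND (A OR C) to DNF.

(D AND A) OR (D AND C) OR (B AND A) OR (B AND C)

(D OR B) AND (A OR C)
⇔ (D AND A) OR (D AND C) OR (B AND A) OR (B AND C)   [distribute AND over OR]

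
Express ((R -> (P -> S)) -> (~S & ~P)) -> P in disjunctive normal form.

S | P

((R -> (P -> S)) -> (~S & ~P)) -> P
≡ ~((R -> (P -> S)) -> (~S & ~P)) | P   [eliminate ->]
≡ ~(~(R -> (P -> S)) | (~S & ~P)) | P   [eliminate ->]
≡ ~(~(~R | (P -> S)) | (~S & ~P)) | P   [eliminate ->]
≡ ~(~(~R | ~P | S) | (~S & ~P)) | P   [eliminate ->]
≡ (~~(~R | ~P | S) & ~(~S & ~P)) | P   [De Morgan]
≡ ((~R | ~P | S) & ~(~S & ~P)) | P   [double negation]
≡ ((~R | ~P | S) & (~~S | ~~P)) | P   [De Morgan]
≡ ((~R | ~P | S) & (S | ~~P)) | P   [double negation]
≡ ((~R | ~P | S) & (S | P)) | P   [double negation]
≡ (~R & S) | (~R & P) | (~P & S) | (~P & P) | (S & S) | (S & P) | P   [distribute & over |]
≡ S | P   [simplify]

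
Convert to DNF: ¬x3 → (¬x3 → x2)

¬x3 → (¬x3 → x2)
= ¬¬x3 ∨ (¬x3 → x2)
= ¬¬x3 ∨ ¬¬x3 ∨ x2
= x3 ∨ ¬¬x3 ∨ x2
= x3 ∨ x3 ∨ x2
= x3 ∨ x2

x3 ∨ x2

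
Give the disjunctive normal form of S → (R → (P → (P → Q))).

¬S ∨ ¬R ∨ ¬P ∨ Q

S → (R → (P → (P → Q)))
≡ ¬S ∨ (R → (P → (P → Q)))   (eliminate →)
≡ ¬S ∨ ¬R ∨ (P → (P → Q))   (eliminate →)
≡ ¬S ∨ ¬R ∨ ¬P ∨ (P → Q)   (eliminate →)
≡ ¬S ∨ ¬R ∨ ¬P ∨ ¬P ∨ Q   (eliminate →)
≡ ¬S ∨ ¬R ∨ ¬P ∨ Q   (simplify)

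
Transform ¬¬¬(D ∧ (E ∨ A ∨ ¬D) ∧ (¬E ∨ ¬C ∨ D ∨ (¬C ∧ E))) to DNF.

¬D ∨ (¬E ∧ ¬A ∧ D)

¬¬¬(D ∧ (E ∨ A ∨ ¬D) ∧ (¬E ∨ ¬C ∨ D ∨ (¬C ∧ E)))
≡ ¬(D ∧ (E ∨ A ∨ ¬D) ∧ (¬E ∨ ¬C ∨ D ∨ (¬C ∧ E)))   (double negation)
≡ ¬D ∨ ¬(E ∨ A ∨ ¬D) ∨ ¬(¬E ∨ ¬C ∨ D ∨ (¬C ∧ E))   (De Morgan)
≡ ¬D ∨ (¬E ∧ ¬A ∧ ¬¬D) ∨ ¬(¬E ∨ ¬C ∨ D ∨ (¬C ∧ E))   (De Morgan)
≡ ¬D ∨ (¬E ∧ ¬A ∧ D) ∨ ¬(¬E ∨ ¬C ∨ D ∨ (¬C ∧ E))   (double negation)
≡ ¬D ∨ (¬E ∧ ¬A ∧ D) ∨ (¬¬E ∧ ¬¬C ∧ ¬D ∧ ¬(¬C ∧ E))   (De Morgan)
≡ ¬D ∨ (¬E ∧ ¬A ∧ D) ∨ (E ∧ ¬¬C ∧ ¬D ∧ ¬(¬C ∧ E))   (double negation)
≡ ¬D ∨ (¬E ∧ ¬A ∧ D) ∨ (E ∧ C ∧ ¬D ∧ ¬(¬C ∧ E))   (double negation)
≡ ¬D ∨ (¬E ∧ ¬A ∧ D) ∨ (E ∧ C ∧ ¬D ∧ (¬¬C ∨ ¬E))   (De Morgan)
≡ ¬D ∨ (¬E ∧ ¬A ∧ D) ∨ (E ∧ C ∧ ¬D ∧ (C ∨ ¬E))   (double negation)
≡ ¬D ∨ (¬E ∧ ¬A ∧ D) ∨ (E ∧ C ∧ ¬D ∧ C) ∨ (E ∧ C ∧ ¬D ∧ ¬E)   (distribute ∧ over ∨)
≡ ¬D ∨ (¬E ∧ ¬A ∧ D)   (simplify)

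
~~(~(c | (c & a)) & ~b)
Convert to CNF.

~~(~(c | (c & a)) & ~b)
≡ ~(c | (c & a)) & ~b   [double negation]
≡ ~c & ~(c & a) & ~b   [De Morgan]
≡ ~c & (~c | ~a) & ~b   [De Morgan]
≡ ~c & ~b   [simplify]

~c & ~b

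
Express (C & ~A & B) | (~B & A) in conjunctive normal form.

(C | ~B) & (C | A) & (~A | ~B) & (B | A)

(C & ~A & B) | (~B & A)
⇔ (C | ~B) & (C | A) & (~A | ~B) & (~A | A) & (B | ~B) & (B | A)   — distribute | over &
⇔ (C | ~B) & (C | A) & (~A | ~B) & (B | A)   — simplify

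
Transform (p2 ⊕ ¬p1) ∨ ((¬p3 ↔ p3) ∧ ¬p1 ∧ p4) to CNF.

(p2 ⊕ ¬p1) ∨ ((¬p3 ↔ p3) ∧ ¬p1 ∧ p4)
= ((p2 ∨ ¬p1) ∧ ¬(p2 ∧ ¬p1)) ∨ ((¬p3 ↔ p3) ∧ ¬p1 ∧ p4)   [expand ⊕]
= ((p2 ∨ ¬p1) ∧ ¬(p2 ∧ ¬p1)) ∨ ((¬p3 → p3) ∧ (p3 → ¬p3) ∧ ¬p1 ∧ p4)   [eliminate ↔]
= ((p2 ∨ ¬p1) ∧ ¬(p2 ∧ ¬p1)) ∨ ((¬¬p3 ∨ p3) ∧ (p3 → ¬p3) ∧ ¬p1 ∧ p4)   [eliminate →]
= ((p2 ∨ ¬p1) ∧ ¬(p2 ∧ ¬p1)) ∨ ((¬¬p3 ∨ p3) ∧ (¬p3 ∨ ¬p3) ∧ ¬p1 ∧ p4)   [eliminate →]
= ((p2 ∨ ¬p1) ∧ (¬p2 ∨ ¬¬p1)) ∨ ((¬¬p3 ∨ p3) ∧ (¬p3 ∨ ¬p3) ∧ ¬p1 ∧ p4)   [De Morgan]
= ((p2 ∨ ¬p1) ∧ (¬p2 ∨ p1)) ∨ ((¬¬p3 ∨ p3) ∧ (¬p3 ∨ ¬p3) ∧ ¬p1 ∧ p4)   [double negation]
= ((p2 ∨ ¬p1) ∧ (¬p2 ∨ p1)) ∨ ((p3 ∨ p3) ∧ (¬p3 ∨ ¬p3) ∧ ¬p1 ∧ p4)   [double negation]
= (p2 ∨ ¬p1 ∨ p3 ∨ p3) ∧ (p2 ∨ ¬p1 ∨ ¬p3 ∨ ¬p3) ∧ (p2 ∨ ¬p1 ∨ ¬p1) ∧ (p2 ∨ ¬p1 ∨ p4) ∧ (¬p2 ∨ p1 ∨ p3 ∨ p3) ∧ (¬p2 ∨ p1 ∨ ¬p3 ∨ ¬p3) ∧ (¬p2 ∨ p1 ∨ ¬p1) ∧ (¬p2 ∨ p1 ∨ p4)   [distribute ∨ over ∧]
= (p2 ∨ ¬p1) ∧ (¬p2 ∨ p1 ∨ p3) ∧ (¬p2 ∨ p1 ∨ ¬p3) ∧ (¬p2 ∨ p1 ∨ p4)   [simplify]

(p2 ∨ ¬p1) ∧ (¬p2 ∨ p1 ∨ p3) ∧ (¬p2 ∨ p1 ∨ ¬p3) ∧ (¬p2 ∨ p1 ∨ p4)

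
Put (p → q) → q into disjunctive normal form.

(p ∧ ¬q) ∨ q

(p → q) → q
≡ ¬(p → q) ∨ q   [eliminate →]
≡ ¬(¬p ∨ q) ∨ q   [eliminate →]
≡ (¬¬p ∧ ¬q) ∨ q   [De Morgan]
≡ (p ∧ ¬q) ∨ q   [double negation]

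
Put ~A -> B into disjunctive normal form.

A | B

~A -> B
≡ ~~A | B   (eliminate ->)
≡ A | B   (double negation)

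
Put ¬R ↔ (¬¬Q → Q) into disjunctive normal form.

¬R ↔ (¬¬Q → Q)
= (¬R → (¬¬Q → Q)) ∧ ((¬¬Q → Q) → ¬R)   [eliminate ↔]
= (¬¬R ∨ (¬¬Q → Q)) ∧ ((¬¬Q → Q) → ¬R)   [eliminate →]
= (¬¬R ∨ ¬¬¬Q ∨ Q) ∧ ((¬¬Q → Q) → ¬R)   [eliminate →]
= (¬¬R ∨ ¬¬¬Q ∨ Q) ∧ (¬(¬¬Q → Q) ∨ ¬R)   [eliminate →]
= (¬¬R ∨ ¬¬¬Q ∨ Q) ∧ (¬(¬¬¬Q ∨ Q) ∨ ¬R)   [eliminate →]
= (R ∨ ¬¬¬Q ∨ Q) ∧ (¬(¬¬¬Q ∨ Q) ∨ ¬R)   [double negation]
= (R ∨ ¬Q ∨ Q) ∧ (¬(¬¬¬Q ∨ Q) ∨ ¬R)   [double negation]
= (R ∨ ¬Q ∨ Q) ∧ ((¬¬¬¬Q ∧ ¬Q) ∨ ¬R)   [De Morgan]
= (R ∨ ¬Q ∨ Q) ∧ ((¬¬Q ∧ ¬Q) ∨ ¬R)   [double negation]
= (R ∨ ¬Q ∨ Q) ∧ ((Q ∧ ¬Q) ∨ ¬R)   [double negation]
= (R ∧ Q ∧ ¬Q) ∨ (R ∧ ¬R) ∨ (¬Q ∧ Q ∧ ¬Q) ∨ (¬Q ∧ ¬R) ∨ (Q ∧ Q ∧ ¬Q) ∨ (Q ∧ ¬R)   [distribute ∧ over ∨]
= (¬Q ∧ ¬R) ∨ (Q ∧ ¬R)   [simplify]

(¬Q ∧ ¬R) ∨ (Q ∧ ¬R)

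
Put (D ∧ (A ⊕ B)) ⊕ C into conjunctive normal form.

(D ∧ (A ⊕ B)) ⊕ C
⇔ ((D ∧ (A ⊕ B)) ∨ C) ∧ ¬(D ∧ (A ⊕ B) ∧ C)
⇔ ((D ∧ (A ∨ B) ∧ ¬(A ∧ B)) ∨ C) ∧ ¬(D ∧ (A ⊕ B) ∧ C)
⇔ ((D ∧ (A ∨ B) ∧ ¬(A ∧ B)) ∨ C) ∧ ¬(D ∧ (A ∨ B) ∧ ¬(A ∧ B) ∧ C)
⇔ ((D ∧ (A ∨ B) ∧ (¬A ∨ ¬B)) ∨ C) ∧ ¬(D ∧ (A ∨ B) ∧ ¬(A ∧ B) ∧ C)
⇔ ((D ∧ (A ∨ B) ∧ (¬A ∨ ¬B)) ∨ C) ∧ (¬D ∨ ¬(A ∨ B) ∨ ¬¬(A ∧ B) ∨ ¬C)
⇔ ((D ∧ (A ∨ B) ∧ (¬A ∨ ¬B)) ∨ C) ∧ (¬D ∨ (¬A ∧ ¬B) ∨ ¬¬(A ∧ B) ∨ ¬C)
⇔ ((D ∧ (A ∨ B) ∧ (¬A ∨ ¬B)) ∨ C) ∧ (¬D ∨ (¬A ∧ ¬B) ∨ (A ∧ B) ∨ ¬C)
⇔ (D ∨ C) ∧ (A ∨ B ∨ C) ∧ (¬A ∨ ¬B ∨ C) ∧ (¬D ∨ ¬A ∨ A ∨ ¬C) ∧ (¬D ∨ ¬A ∨ B ∨ ¬C) ∧ (¬D ∨ ¬B ∨ A ∨ ¬C) ∧ (¬D ∨ ¬B ∨ B ∨ ¬C)
⇔ (D ∨ C) ∧ (A ∨ B ∨ C) ∧ (¬A ∨ ¬B ∨ C) ∧ (¬D ∨ ¬A ∨ B ∨ ¬C) ∧ (¬D ∨ ¬B ∨ A ∨ ¬C)

(D ∨ C) ∧ (A ∨ B ∨ C) ∧ (¬A ∨ ¬B ∨ C) ∧ (¬D ∨ ¬A ∨ B ∨ ¬C) ∧ (¬D ∨ ¬B ∨ A ∨ ¬C)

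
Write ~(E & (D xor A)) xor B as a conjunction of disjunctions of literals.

(~E | ~D | A | B) & (~E | ~A | D | B) & (E | ~B) & (D | A | ~B) & (~D | ~A | ~B)

~(E & (D xor A)) xor B
≡ (~(E & (D xor A)) | B) & ~(~(E & (D xor A)) & B)
≡ (~(E & (D | A) & ~(D & A)) | B) & ~(~(E & (D xor A)) & B)
≡ (~(E & (D | A) & ~(D & A)) | B) & ~(~(E & (D | A) & ~(D & A)) & B)
≡ (~E | ~(D | A) | ~~(D & A) | B) & ~(~(E & (D | A) & ~(D & A)) & B)
≡ (~E | (~D & ~A) | ~~(D & A) | B) & ~(~(E & (D | A) & ~(D & A)) & B)
≡ (~E | (~D & ~A) | (D & A) | B) & ~(~(E & (D | A) & ~(D & A)) & B)
≡ (~E | (~D & ~A) | (D & A) | B) & (~~(E & (D | A) & ~(D & A)) | ~B)
≡ (~E | (~D & ~A) | (D & A) | B) & ((E & (D | A) & ~(D & A)) | ~B)
≡ (~E | (~D & ~A) | (D & A) | B) & ((E & (D | A) & (~D | ~A)) | ~B)
≡ (~E | ~D | D | B) & (~E | ~D | A | B) & (~E | ~A | D | B) & (~E | ~A | A | B) & (E | ~B) & (D | A | ~B) & (~D | ~A | ~B)
≡ (~E | ~D | A | B) & (~E | ~A | D | B) & (E | ~B) & (D | A | ~B) & (~D | ~A | ~B)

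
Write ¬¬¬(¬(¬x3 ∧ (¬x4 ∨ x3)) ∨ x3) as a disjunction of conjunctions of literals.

¬x3 ∧ ¬x4

¬¬¬(¬(¬x3 ∧ (¬x4 ∨ x3)) ∨ x3)
⇔ ¬(¬(¬x3 ∧ (¬x4 ∨ x3)) ∨ x3)   — double negation
⇔ ¬¬(¬x3 ∧ (¬x4 ∨ x3)) ∧ ¬x3   — De Morgan
⇔ ¬x3 ∧ (¬x4 ∨ x3) ∧ ¬x3   — double negation
⇔ (¬x3 ∧ ¬x4 ∧ ¬x3) ∨ (¬x3 ∧ x3 ∧ ¬x3)   — distribute ∧ over ∨
⇔ ¬x3 ∧ ¬x4   — simplify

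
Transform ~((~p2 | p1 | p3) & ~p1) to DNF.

(p2 & ~p1 & ~p3) | p1

~((~p2 | p1 | p3) & ~p1)
⇔ ~(~p2 | p1 | p3) | ~~p1
⇔ (~~p2 & ~p1 & ~p3) | ~~p1
⇔ (p2 & ~p1 & ~p3) | ~~p1
⇔ (p2 & ~p1 & ~p3) | p1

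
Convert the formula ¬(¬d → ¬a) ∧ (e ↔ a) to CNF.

¬d ∧ a ∧ (¬a ∨ e)

¬(¬d → ¬a) ∧ (e ↔ a)
≡ ¬(¬¬d ∨ ¬a) ∧ (e ↔ a)   [eliminate →]
≡ ¬(¬¬d ∨ ¬a) ∧ (e → a) ∧ (a → e)   [eliminate ↔]
≡ ¬(¬¬d ∨ ¬a) ∧ (¬e ∨ a) ∧ (a → e)   [eliminate →]
≡ ¬(¬¬d ∨ ¬a) ∧ (¬e ∨ a) ∧ (¬a ∨ e)   [eliminate →]
≡ ¬¬¬d ∧ ¬¬a ∧ (¬e ∨ a) ∧ (¬a ∨ e)   [De Morgan]
≡ ¬d ∧ ¬¬a ∧ (¬e ∨ a) ∧ (¬a ∨ e)   [double negation]
≡ ¬d ∧ a ∧ (¬e ∨ a) ∧ (¬a ∨ e)   [double negation]
≡ ¬d ∧ a ∧ (¬a ∨ e)   [simplify]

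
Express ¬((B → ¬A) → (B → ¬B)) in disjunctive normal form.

¬((B → ¬A) → (B → ¬B))
≡ ¬(¬(B → ¬A) ∨ (B → ¬B))   — eliminate →
≡ ¬(¬(¬B ∨ ¬A) ∨ (B → ¬B))   — eliminate →
≡ ¬(¬(¬B ∨ ¬A) ∨ ¬B ∨ ¬B)   — eliminate →
≡ ¬¬(¬B ∨ ¬A) ∧ ¬¬B ∧ ¬¬B   — De Morgan
≡ (¬B ∨ ¬A) ∧ ¬¬B ∧ ¬¬B   — double negation
≡ (¬B ∨ ¬A) ∧ B ∧ ¬¬B   — double negation
≡ (¬B ∨ ¬A) ∧ B ∧ B   — double negation
≡ (¬B ∧ B ∧ B) ∨ (¬A ∧ B ∧ B)   — distribute ∧ over ∨
≡ ¬A ∧ B   — simplify

¬A ∧ B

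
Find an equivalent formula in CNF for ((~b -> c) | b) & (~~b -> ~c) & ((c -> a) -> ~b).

(b | c) & (~b | ~c) & (c | ~b) & (~a | ~b)

((~b -> c) | b) & (~~b -> ~c) & ((c -> a) -> ~b)
⇔ (~~b | c | b) & (~~b -> ~c) & ((c -> a) -> ~b)   (eliminate ->)
⇔ (~~b | c | b) & (~~~b | ~c) & ((c -> a) -> ~b)   (eliminate ->)
⇔ (~~b | c | b) & (~~~b | ~c) & (~(c -> a) | ~b)   (eliminate ->)
⇔ (~~b | c | b) & (~~~b | ~c) & (~(~c | a) | ~b)   (eliminate ->)
⇔ (b | c | b) & (~~~b | ~c) & (~(~c | a) | ~b)   (double negation)
⇔ (b | c | b) & (~b | ~c) & (~(~c | a) | ~b)   (double negation)
⇔ (b | c | b) & (~b | ~c) & ((~~c & ~a) | ~b)   (De Morgan)
⇔ (b | c | b) & (~b | ~c) & ((c & ~a) | ~b)   (double negation)
⇔ (b | c | b) & (~b | ~c) & (c | ~b) & (~a | ~b)   (distribute | over &)
⇔ (b | c) & (~b | ~c) & (c | ~b) & (~a | ~b)   (simplify)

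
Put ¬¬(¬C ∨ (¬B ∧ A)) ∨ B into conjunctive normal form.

¬¬(¬C ∨ (¬B ∧ A)) ∨ B
≡ ¬C ∨ (¬B ∧ A) ∨ B   — double negation
≡ (¬C ∨ ¬B ∨ B) ∧ (¬C ∨ A ∨ B)   — distribute ∨ over ∧
≡ ¬C ∨ A ∨ B   — simplify

¬C ∨ A ∨ B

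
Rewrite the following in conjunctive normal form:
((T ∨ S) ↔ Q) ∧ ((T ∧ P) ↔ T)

(¬T ∨ Q) ∧ (¬S ∨ Q) ∧ (¬Q ∨ T ∨ S) ∧ (¬T ∨ P)

((T ∨ S) ↔ Q) ∧ ((T ∧ P) ↔ T)
≡ ((T ∨ S) → Q) ∧ (Q → (T ∨ S)) ∧ ((T ∧ P) ↔ T)   [eliminate ↔]
≡ (¬(T ∨ S) ∨ Q) ∧ (Q → (T ∨ S)) ∧ ((T ∧ P) ↔ T)   [eliminate →]
≡ (¬(T ∨ S) ∨ Q) ∧ (¬Q ∨ T ∨ S) ∧ ((T ∧ P) ↔ T)   [eliminate →]
≡ (¬(T ∨ S) ∨ Q) ∧ (¬Q ∨ T ∨ S) ∧ ((T ∧ P) → T) ∧ (T → (T ∧ P))   [eliminate ↔]
≡ (¬(T ∨ S) ∨ Q) ∧ (¬Q ∨ T ∨ S) ∧ (¬(T ∧ P) ∨ T) ∧ (T → (T ∧ P))   [eliminate →]
≡ (¬(T ∨ S) ∨ Q) ∧ (¬Q ∨ T ∨ S) ∧ (¬(T ∧ P) ∨ T) ∧ (¬T ∨ (T ∧ P))   [eliminate →]
≡ ((¬T ∧ ¬S) ∨ Q) ∧ (¬Q ∨ T ∨ S) ∧ (¬(T ∧ P) ∨ T) ∧ (¬T ∨ (T ∧ P))   [De Morgan]
≡ ((¬T ∧ ¬S) ∨ Q) ∧ (¬Q ∨ T ∨ S) ∧ (¬T ∨ ¬P ∨ T) ∧ (¬T ∨ (T ∧ P))   [De Morgan]
≡ (¬T ∨ Q) ∧ (¬S ∨ Q) ∧ (¬Q ∨ T ∨ S) ∧ (¬T ∨ ¬P ∨ T) ∧ (¬T ∨ T) ∧ (¬T ∨ P)   [distribute ∨ over ∧]
≡ (¬T ∨ Q) ∧ (¬S ∨ Q) ∧ (¬Q ∨ T ∨ S) ∧ (¬T ∨ P)   [simplify]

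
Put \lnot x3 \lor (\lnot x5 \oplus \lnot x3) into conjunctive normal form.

\lnot x3 \lor (\lnot x5 \oplus \lnot x3)
= \lnot x3 \lor ((\lnot x5 \lor \lnot x3) \land \lnot (\lnot x5 \land \lnot x3))   — expand \oplus
= \lnot x3 \lor ((\lnot x5 \lor \lnot x3) \land (\lnot \lnot x5 \lor \lnot \lnot x3))   — De Morgan
= \lnot x3 \lor ((\lnot x5 \lor \lnot x3) \land (x5 \lor \lnot \lnot x3))   — double negation
= \lnot x3 \lor ((\lnot x5 \lor \lnot x3) \land (x5 \lor x3))   — double negation
= (\lnot x3 \lor \lnot x5 \lor \lnot x3) \land (\lnot x3 \lor x5 \lor x3)   — distribute \lor over \land
= \lnot x3 \lor \lnot x5   — simplify

\lnot x3 \lor \lnot x5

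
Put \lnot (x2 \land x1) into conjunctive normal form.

\lnot x2 \lor \lnot x1

\lnot (x2 \land x1)
≡ \lnot x2 \lor \lnot x1   [De Morgan]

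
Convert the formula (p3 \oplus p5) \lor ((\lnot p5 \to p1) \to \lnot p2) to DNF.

(p3 \oplus p5) \lor ((\lnot p5 \to p1) \to \lnot p2)
= (p3 \land \lnot p5) \lor (\lnot p3 \land p5) \lor ((\lnot p5 \to p1) \to \lnot p2)   (expand \oplus)
= (p3 \land \lnot p5) \lor (\lnot p3 \land p5) \lor \lnot (\lnot p5 \to p1) \lor \lnot p2   (eliminate \to)
= (p3 \land \lnot p5) \lor (\lnot p3 \land p5) \lor \lnot (\lnot \lnot p5 \lor p1) \lor \lnot p2   (eliminate \to)
= (p3 \land \lnot p5) \lor (\lnot p3 \land p5) \lor (\lnot \lnot \lnot p5 \land \lnot p1) \lor \lnot p2   (De Morgan)
= (p3 \land \lnot p5) \lor (\lnot p3 \land p5) \lor (\lnot p5 \land \lnot p1) \lor \lnot p2   (double negation)

(p3 \land \lnot p5) \lor (\lnot p3 \land p5) \lor (\lnot p5 \land \lnot p1) \lor \lnot p2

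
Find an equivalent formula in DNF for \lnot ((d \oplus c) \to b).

\lnot ((d \oplus c) \to b)
≡ \lnot (\lnot (d \oplus c) \lor b)   [eliminate \to]
≡ \lnot (\lnot ((d \land \lnot c) \lor (\lnot d \land c)) \lor b)   [expand \oplus]
≡ \lnot \lnot ((d \land \lnot c) \lor (\lnot d \land c)) \land \lnot b   [De Morgan]
≡ ((d \land \lnot c) \lor (\lnot d \land c)) \land \lnot b   [double negation]
≡ (d \land \lnot c \land \lnot b) \lor (\lnot d \land c \land \lnot b)   [distribute \land over \lor]

(d \land \lnot c \land \lnot b) \lor (\lnot d \land c \land \lnot b)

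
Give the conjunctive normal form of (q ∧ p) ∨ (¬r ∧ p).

(q ∨ ¬r) ∧ p

(q ∧ p) ∨ (¬r ∧ p)
≡ (q ∨ ¬r) ∧ (q ∨ p) ∧ (p ∨ ¬r) ∧ (p ∨ p)   [distribute ∨ over ∧]
≡ (q ∨ ¬r) ∧ p   [simplify]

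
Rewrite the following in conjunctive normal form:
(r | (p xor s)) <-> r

(r | (p xor s)) <-> r
≡ ((r | (p xor s)) -> r) & (r -> (r | (p xor s)))   [eliminate <->]
≡ (~(r | (p xor s)) | r) & (r -> (r | (p xor s)))   [eliminate ->]
≡ (~(r | ((p | s) & ~(p & s))) | r) & (r -> (r | (p xor s)))   [expand xor]
≡ (~(r | ((p | s) & ~(p & s))) | r) & (~r | r | (p xor s))   [eliminate ->]
≡ (~(r | ((p | s) & ~(p & s))) | r) & (~r | r | ((p | s) & ~(p & s)))   [expand xor]
≡ ((~r & ~((p | s) & ~(p & s))) | r) & (~r | r | ((p | s) & ~(p & s)))   [De Morgan]
≡ ((~r & (~(p | s) | ~~(p & s))) | r) & (~r | r | ((p | s) & ~(p & s)))   [De Morgan]
≡ ((~r & ((~p & ~s) | ~~(p & s))) | r) & (~r | r | ((p | s) & ~(p & s)))   [De Morgan]
≡ ((~r & ((~p & ~s) | (p & s))) | r) & (~r | r | ((p | s) & ~(p & s)))   [double negation]
≡ ((~r & ((~p & ~s) | (p & s))) | r) & (~r | r | ((p | s) & (~p | ~s)))   [De Morgan]
≡ (~r | r) & (~p | p | r) & (~p | s | r) & (~s | p | r) & (~s | s | r) & (~r | r | p | s) & (~r | r | ~p | ~s)   [distribute | over &]
≡ (~p | s | r) & (~s | p | r)   [simplify]

(~p | s | r) & (~s | p | r)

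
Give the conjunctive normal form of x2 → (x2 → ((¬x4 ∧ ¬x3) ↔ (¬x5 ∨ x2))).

(¬x2 ∨ ¬x4) ∧ (¬x2 ∨ ¬x3)

x2 → (x2 → ((¬x4 ∧ ¬x3) ↔ (¬x5 ∨ x2)))
= ¬x2 ∨ (x2 → ((¬x4 ∧ ¬x3) ↔ (¬x5 ∨ x2)))   — eliminate →
= ¬x2 ∨ ¬x2 ∨ ((¬x4 ∧ ¬x3) ↔ (¬x5 ∨ x2))   — eliminate →
= ¬x2 ∨ ¬x2 ∨ (((¬x4 ∧ ¬x3) → (¬x5 ∨ x2)) ∧ ((¬x5 ∨ x2) → (¬x4 ∧ ¬x3)))   — eliminate ↔
= ¬x2 ∨ ¬x2 ∨ ((¬(¬x4 ∧ ¬x3) ∨ ¬x5 ∨ x2) ∧ ((¬x5 ∨ x2) → (¬x4 ∧ ¬x3)))   — eliminate →
= ¬x2 ∨ ¬x2 ∨ ((¬(¬x4 ∧ ¬x3) ∨ ¬x5 ∨ x2) ∧ (¬(¬x5 ∨ x2) ∨ (¬x4 ∧ ¬x3)))   — eliminate →
= ¬x2 ∨ ¬x2 ∨ ((¬¬x4 ∨ ¬¬x3 ∨ ¬x5 ∨ x2) ∧ (¬(¬x5 ∨ x2) ∨ (¬x4 ∧ ¬x3)))   — De Morgan
= ¬x2 ∨ ¬x2 ∨ ((x4 ∨ ¬¬x3 ∨ ¬x5 ∨ x2) ∧ (¬(¬x5 ∨ x2) ∨ (¬x4 ∧ ¬x3)))   — double negation
= ¬x2 ∨ ¬x2 ∨ ((x4 ∨ x3 ∨ ¬x5 ∨ x2) ∧ (¬(¬x5 ∨ x2) ∨ (¬x4 ∧ ¬x3)))   — double negation
= ¬x2 ∨ ¬x2 ∨ ((x4 ∨ x3 ∨ ¬x5 ∨ x2) ∧ ((¬¬x5 ∧ ¬x2) ∨ (¬x4 ∧ ¬x3)))   — De Morgan
= ¬x2 ∨ ¬x2 ∨ ((x4 ∨ x3 ∨ ¬x5 ∨ x2) ∧ ((x5 ∧ ¬x2) ∨ (¬x4 ∧ ¬x3)))   — double negation
= (¬x2 ∨ ¬x2 ∨ x4 ∨ x3 ∨ ¬x5 ∨ x2) ∧ (¬x2 ∨ ¬x2 ∨ x5 ∨ ¬x4) ∧ (¬x2 ∨ ¬x2 ∨ x5 ∨ ¬x3) ∧ (¬x2 ∨ ¬x2 ∨ ¬x2 ∨ ¬x4) ∧ (¬x2 ∨ ¬x2 ∨ ¬x2 ∨ ¬x3)   — distribute ∨ over ∧
= (¬x2 ∨ ¬x4) ∧ (¬x2 ∨ ¬x3)   — simplify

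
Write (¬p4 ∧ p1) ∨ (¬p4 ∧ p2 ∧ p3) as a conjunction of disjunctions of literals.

¬p4 ∧ (p1 ∨ p2) ∧ (p1 ∨ p3)

(¬p4 ∧ p1) ∨ (¬p4 ∧ p2 ∧ p3)
= (¬p4 ∨ ¬p4) ∧ (¬p4 ∨ p2) ∧ (¬p4 ∨ p3) ∧ (p1 ∨ ¬p4) ∧ (p1 ∨ p2) ∧ (p1 ∨ p3)   [distribute ∨ over ∧]
= ¬p4 ∧ (p1 ∨ p2) ∧ (p1 ∨ p3)   [simplify]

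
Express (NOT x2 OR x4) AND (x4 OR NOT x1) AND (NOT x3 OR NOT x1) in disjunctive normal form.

(NOT x2 AND NOT x1) OR (x4 AND NOT x3) OR (x4 AND NOT x1)

(NOT x2 OR x4) AND (x4 OR NOT x1) AND (NOT x3 OR NOT x1)
⇔ (NOT x2 AND x4 AND NOT x3) OR (NOT x2 AND x4 AND NOT x1) OR (NOT x2 AND NOT x1 AND NOT x3) OR (NOT x2 AND NOT x1 AND NOT x1) OR (x4 AND x4 AND NOT x3) OR (x4 AND x4 AND NOT x1) OR (x4 AND NOT x1 AND NOT x3) OR (x4 AND NOT x1 AND NOT x1)   [distribute AND over OR]
⇔ (NOT x2 AND NOT x1) OR (x4 AND NOT x3) OR (x4 AND NOT x1)   [simplify]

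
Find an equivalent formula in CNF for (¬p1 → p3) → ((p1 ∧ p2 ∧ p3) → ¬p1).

¬p1 ∨ ¬p2 ∨ ¬p3

(¬p1 → p3) → ((p1 ∧ p2 ∧ p3) → ¬p1)
≡ ¬(¬p1 → p3) ∨ ((p1 ∧ p2 ∧ p3) → ¬p1)   [eliminate →]
≡ ¬(¬¬p1 ∨ p3) ∨ ((p1 ∧ p2 ∧ p3) → ¬p1)   [eliminate →]
≡ ¬(¬¬p1 ∨ p3) ∨ ¬(p1 ∧ p2 ∧ p3) ∨ ¬p1   [eliminate →]
≡ (¬¬¬p1 ∧ ¬p3) ∨ ¬(p1 ∧ p2 ∧ p3) ∨ ¬p1   [De Morgan]
≡ (¬p1 ∧ ¬p3) ∨ ¬(p1 ∧ p2 ∧ p3) ∨ ¬p1   [double negation]
≡ (¬p1 ∧ ¬p3) ∨ ¬p1 ∨ ¬p2 ∨ ¬p3 ∨ ¬p1   [De Morgan]
≡ (¬p1 ∨ ¬p1 ∨ ¬p2 ∨ ¬p3 ∨ ¬p1) ∧ (¬p3 ∨ ¬p1 ∨ ¬p2 ∨ ¬p3 ∨ ¬p1)   [distribute ∨ over ∧]
≡ ¬p1 ∨ ¬p2 ∨ ¬p3   [simplify]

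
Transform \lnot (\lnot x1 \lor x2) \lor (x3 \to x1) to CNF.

\lnot (\lnot x1 \lor x2) \lor (x3 \to x1)
= \lnot (\lnot x1 \lor x2) \lor \lnot x3 \lor x1   (eliminate \to)
= (\lnot \lnot x1 \land \lnot x2) \lor \lnot x3 \lor x1   (De Morgan)
= (x1 \land \lnot x2) \lor \lnot x3 \lor x1   (double negation)
= (x1 \lor \lnot x3 \lor x1) \land (\lnot x2 \lor \lnot x3 \lor x1)   (distribute \lor over \land)
= x1 \lor \lnot x3   (simplify)

x1 \lor \lnot x3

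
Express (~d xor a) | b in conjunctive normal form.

(~d xor a) | b
≡ ((~d | a) & ~(~d & a)) | b   (expand xor)
≡ ((~d | a) & (~~d | ~a)) | b   (De Morgan)
≡ ((~d | a) & (d | ~a)) | b   (double negation)
≡ (~d | a | b) & (d | ~a | b)   (distribute | over &)

(~d | a | b) & (d | ~a | b)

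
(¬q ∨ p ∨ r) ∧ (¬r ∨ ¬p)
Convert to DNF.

(¬q ∧ ¬r) ∨ (¬q ∧ ¬p) ∨ (p ∧ ¬r) ∨ (r ∧ ¬p)

(¬q ∨ p ∨ r) ∧ (¬r ∨ ¬p)
≡ (¬q ∧ ¬r) ∨ (¬q ∧ ¬p) ∨ (p ∧ ¬r) ∨ (p ∧ ¬p) ∨ (r ∧ ¬r) ∨ (r ∧ ¬p)
≡ (¬q ∧ ¬r) ∨ (¬q ∧ ¬p) ∨ (p ∧ ¬r) ∨ (r ∧ ¬p)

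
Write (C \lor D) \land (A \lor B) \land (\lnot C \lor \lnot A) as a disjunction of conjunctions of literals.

C \land B \land \lnot A \lor D \land A \land \lnot C \lor D \land B \land \lnot C \lor D \land B \land \lnot A

(C \lor D) \land (A \lor B) \land (\lnot C \lor \lnot A)
⇔ C \land A \land \lnot C \lor C \land A \land \lnot A \lor C \land B \land \lnot C \lor C \land B \land \lnot A \lor D \land A \land \lnot C \lor D \land A \land \lnot A \lor D \land B \land \lnot C \lor D \land B \land \lnot A   [distribute \land over \lor]
⇔ C \land B \land \lnot A \lor D \land A \land \lnot C \lor D \land B \land \lnot C \lor D \land B \land \lnot A   [simplify]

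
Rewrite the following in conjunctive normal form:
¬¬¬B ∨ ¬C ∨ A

¬B ∨ ¬C ∨ A

¬¬¬B ∨ ¬C ∨ A
≡ ¬B ∨ ¬C ∨ A   (double negation)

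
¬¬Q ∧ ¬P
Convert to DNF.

Q ∧ ¬P

¬¬Q ∧ ¬P
= Q ∧ ¬P   — double negation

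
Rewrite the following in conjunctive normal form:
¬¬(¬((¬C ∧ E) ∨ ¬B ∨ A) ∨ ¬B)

(C ∨ ¬E ∨ ¬B) ∧ (¬A ∨ ¬B)

¬¬(¬((¬C ∧ E) ∨ ¬B ∨ A) ∨ ¬B)
= ¬((¬C ∧ E) ∨ ¬B ∨ A) ∨ ¬B   (double negation)
= (¬(¬C ∧ E) ∧ ¬¬B ∧ ¬A) ∨ ¬B   (De Morgan)
= ((¬¬C ∨ ¬E) ∧ ¬¬B ∧ ¬A) ∨ ¬B   (De Morgan)
= ((C ∨ ¬E) ∧ ¬¬B ∧ ¬A) ∨ ¬B   (double negation)
= ((C ∨ ¬E) ∧ B ∧ ¬A) ∨ ¬B   (double negation)
= (C ∨ ¬E ∨ ¬B) ∧ (B ∨ ¬B) ∧ (¬A ∨ ¬B)   (distribute ∨ over ∧)
= (C ∨ ¬E ∨ ¬B) ∧ (¬A ∨ ¬B)   (simplify)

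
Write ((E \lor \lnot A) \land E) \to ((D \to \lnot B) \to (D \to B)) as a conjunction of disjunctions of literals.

\lnot E \lor B \lor \lnot D

((E \lor \lnot A) \land E) \to ((D \to \lnot B) \to (D \to B))
≡ \lnot ((E \lor \lnot A) \land E) \lor ((D \to \lnot B) \to (D \to B))   (eliminate \to)
≡ \lnot ((E \lor \lnot A) \land E) \lor \lnot (D \to \lnot B) \lor (D \to B)   (eliminate \to)
≡ \lnot ((E \lor \lnot A) \land E) \lor \lnot (\lnot D \lor \lnot B) \lor (D \to B)   (eliminate \to)
≡ \lnot ((E \lor \lnot A) \land E) \lor \lnot (\lnot D \lor \lnot B) \lor \lnot D \lor B   (eliminate \to)
≡ \lnot (E \lor \lnot A) \lor \lnot E \lor \lnot (\lnot D \lor \lnot B) \lor \lnot D \lor B   (De Morgan)
≡ (\lnot E \land \lnot \lnot A) \lor \lnot E \lor \lnot (\lnot D \lor \lnot B) \lor \lnot D \lor B   (De Morgan)
≡ (\lnot E \land A) \lor \lnot E \lor \lnot (\lnot D \lor \lnot B) \lor \lnot D \lor B   (double negation)
≡ (\lnot E \land A) \lor \lnot E \lor (\lnot \lnot D \land \lnot \lnot B) \lor \lnot D \lor B   (De Morgan)
≡ (\lnot E \land A) \lor \lnot E \lor (D \land \lnot \lnot B) \lor \lnot D \lor B   (double negation)
≡ (\lnot E \land A) \lor \lnot E \lor (D \land B) \lor \lnot D \lor B   (double negation)
≡ (\lnot E \lor \lnot E \lor D \lor \lnot D \lor B) \land (\lnot E \lor \lnot E \lor B \lor \lnot D \lor B) \land (A \lor \lnot E \lor D \lor \lnot D \lor B) \land (A \lor \lnot E \lor B \lor \lnot D \lor B)   (distribute \lor over \land)
≡ \lnot E \lor B \lor \lnot D   (simplify)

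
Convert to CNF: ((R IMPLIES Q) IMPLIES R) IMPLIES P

NOT R OR P

((R IMPLIES Q) IMPLIES R) IMPLIES P
= NOT ((R IMPLIES Q) IMPLIES R) OR P   [eliminate IMPLIES]
= NOT (NOT (R IMPLIES Q) OR R) OR P   [eliminate IMPLIES]
= NOT (NOT (NOT R OR Q) OR R) OR P   [eliminate IMPLIES]
= (NOT NOT (NOT R OR Q) AND NOT R) OR P   [De Morgan]
= ((NOT R OR Q) AND NOT R) OR P   [double negation]
= (NOT R OR Q OR P) AND (NOT R OR P)   [distribute OR over AND]
= NOT R OR P   [simplify]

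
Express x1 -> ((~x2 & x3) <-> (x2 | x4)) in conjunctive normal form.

x1 -> ((~x2 & x3) <-> (x2 | x4))
≡ ~x1 | ((~x2 & x3) <-> (x2 | x4))
≡ ~x1 | (((~x2 & x3) -> (x2 | x4)) & ((x2 | x4) -> (~x2 & x3)))
≡ ~x1 | ((~(~x2 & x3) | x2 | x4) & ((x2 | x4) -> (~x2 & x3)))
≡ ~x1 | ((~(~x2 & x3) | x2 | x4) & (~(x2 | x4) | (~x2 & x3)))
≡ ~x1 | ((~~x2 | ~x3 | x2 | x4) & (~(x2 | x4) | (~x2 & x3)))
≡ ~x1 | ((x2 | ~x3 | x2 | x4) & (~(x2 | x4) | (~x2 & x3)))
≡ ~x1 | ((x2 | ~x3 | x2 | x4) & ((~x2 & ~x4) | (~x2 & x3)))
≡ (~x1 | x2 | ~x3 | x2 | x4) & (~x1 | ~x2 | ~x2) & (~x1 | ~x2 | x3) & (~x1 | ~x4 | ~x2) & (~x1 | ~x4 | x3)
≡ (~x1 | x2 | ~x3 | x4) & (~x1 | ~x2) & (~x1 | ~x4 | x3)

(~x1 | x2 | ~x3 | x4) & (~x1 | ~x2) & (~x1 | ~x4 | x3)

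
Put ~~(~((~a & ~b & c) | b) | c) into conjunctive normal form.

~b | c

~~(~((~a & ~b & c) | b) | c)
≡ ~((~a & ~b & c) | b) | c   — double negation
≡ (~(~a & ~b & c) & ~b) | c   — De Morgan
≡ ((~~a | ~~b | ~c) & ~b) | c   — De Morgan
≡ ((a | ~~b | ~c) & ~b) | c   — double negation
≡ ((a | b | ~c) & ~b) | c   — double negation
≡ (a | b | ~c | c) & (~b | c)   — distribute | over &
≡ ~b | c   — simplify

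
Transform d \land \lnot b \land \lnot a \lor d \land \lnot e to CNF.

d \land (\lnot b \lor \lnot e) \land (\lnot a \lor \lnot e)

d \land \lnot b \land \lnot a \lor d \land \lnot e
⇔ (d \lor d) \land (d \lor \lnot e) \land (\lnot b \lor d) \land (\lnot b \lor \lnot e) \land (\lnot a \lor d) \land (\lnot a \lor \lnot e)   — distribute \lor over \land
⇔ d \land (\lnot b \lor \lnot e) \land (\lnot a \lor \lnot e)   — simplify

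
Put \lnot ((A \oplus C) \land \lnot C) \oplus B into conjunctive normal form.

\lnot ((A \oplus C) \land \lnot C) \oplus B
⇔ (\lnot ((A \oplus C) \land \lnot C) \lor B) \land \lnot (\lnot ((A \oplus C) \land \lnot C) \land B)   — expand \oplus
⇔ (\lnot ((A \lor C) \land \lnot (A \land C) \land \lnot C) \lor B) \land \lnot (\lnot ((A \oplus C) \land \lnot C) \land B)   — expand \oplus
⇔ (\lnot ((A \lor C) \land \lnot (A \land C) \land \lnot C) \lor B) \land \lnot (\lnot ((A \lor C) \land \lnot (A \land C) \land \lnot C) \land B)   — expand \oplus
⇔ (\lnot (A \lor C) \lor \lnot \lnot (A \land C) \lor \lnot \lnot C \lor B) \land \lnot (\lnot ((A \lor C) \land \lnot (A \land C) \land \lnot C) \land B)   — De Morgan
⇔ (\lnot A \land \lnot C \lor \lnot \lnot (A \land C) \lor \lnot \lnot C \lor B) \land \lnot (\lnot ((A \lor C) \land \lnot (A \land C) \land \lnot C) \land B)   — De Morgan
⇔ (\lnot A \land \lnot C \lor A \land C \lor \lnot \lnot C \lor B) \land \lnot (\lnot ((A \lor C) \land \lnot (A \land C) \land \lnot C) \land B)   — double negation
⇔ (\lnot A \land \lnot C \lor A \land C \lor C \lor B) \land \lnot (\lnot ((A \lor C) \land \lnot (A \land C) \land \lnot C) \land B)   — double negation
⇔ (\lnot A \land \lnot C \lor A \land C \lor C \lor B) \land (\lnot \lnot ((A \lor C) \land \lnot (A \land C) \land \lnot C) \lor \lnot B)   — De Morgan
⇔ (\lnot A \land \lnot C \lor A \land C \lor C \lor B) \land ((A \lor C) \land \lnot (A \land C) \land \lnot C \lor \lnot B)   — double negation
⇔ (\lnot A \land \lnot C \lor A \land C \lor C \lor B) \land ((A \lor C) \land (\lnot A \lor \lnot C) \land \lnot C \lor \lnot B)   — De Morgan
⇔ (\lnot A \lor A \lor C \lor B) \land (\lnot A \lor C \lor C \lor B) \land (\lnot C \lor A \lor C \lor B) \land (\lnot C \lor C \lor C \lor B) \land (A \lor C \lor \lnot B) \land (\lnot A \lor \lnot C \lor \lnot B) \land (\lnot C \lor \lnot B)   — distribute \lor over \land
⇔ (\lnot A \lor C \lor B) \land (A \lor C \lor \lnot B) \land (\lnot C \lor \lnot B)   — simplify

(\lnot A \lor C \lor B) \land (A \lor C \lor \lnot B) \land (\lnot C \lor \lnot B)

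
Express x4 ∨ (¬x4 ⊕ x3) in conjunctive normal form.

x4 ∨ ¬x3

x4 ∨ (¬x4 ⊕ x3)
≡ x4 ∨ (¬x4 ∨ x3) ∧ ¬(¬x4 ∧ x3)   [expand ⊕]
≡ x4 ∨ (¬x4 ∨ x3) ∧ (¬¬x4 ∨ ¬x3)   [De Morgan]
≡ x4 ∨ (¬x4 ∨ x3) ∧ (x4 ∨ ¬x3)   [double negation]
≡ (x4 ∨ ¬x4 ∨ x3) ∧ (x4 ∨ x4 ∨ ¬x3)   [distribute ∨ over ∧]
≡ x4 ∨ ¬x3   [simplify]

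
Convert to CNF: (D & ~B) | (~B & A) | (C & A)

(D | A) & (~B | C) & (~B | A)

(D & ~B) | (~B & A) | (C & A)
≡ (D | ~B | C) & (D | ~B | A) & (D | A | C) & (D | A | A) & (~B | ~B | C) & (~B | ~B | A) & (~B | A | C) & (~B | A | A)   (distribute | over &)
≡ (D | A) & (~B | C) & (~B | A)   (simplify)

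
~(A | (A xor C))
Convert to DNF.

~(A | (A xor C))
= ~(A | (A & ~C) | (~A & C))   [expand xor]
= ~A & ~(A & ~C) & ~(~A & C)   [De Morgan]
= ~A & (~A | ~~C) & ~(~A & C)   [De Morgan]
= ~A & (~A | C) & ~(~A & C)   [double negation]
= ~A & (~A | C) & (~~A | ~C)   [De Morgan]
= ~A & (~A | C) & (A | ~C)   [double negation]
= (~A & ~A & A) | (~A & ~A & ~C) | (~A & C & A) | (~A & C & ~C)   [distribute & over |]
= ~A & ~C   [simplify]

~A & ~C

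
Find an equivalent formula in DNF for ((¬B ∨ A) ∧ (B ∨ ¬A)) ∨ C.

((¬B ∨ A) ∧ (B ∨ ¬A)) ∨ C
≡ (¬B ∧ B) ∨ (¬B ∧ ¬A) ∨ (A ∧ B) ∨ (A ∧ ¬A) ∨ C   — distribute ∧ over ∨
≡ (¬B ∧ ¬A) ∨ (A ∧ B) ∨ C   — simplify

(¬B ∧ ¬A) ∨ (A ∧ B) ∨ C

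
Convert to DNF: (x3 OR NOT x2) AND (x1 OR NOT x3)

(x3 OR NOT x2) AND (x1 OR NOT x3)
= (x3 AND x1) OR (x3 AND NOT x3) OR (NOT x2 AND x1) OR (NOT x2 AND NOT x3)   [distribute AND over OR]
= (x3 AND x1) OR (NOT x2 AND x1) OR (NOT x2 AND NOT x3)   [simplify]

(x3 AND x1) OR (NOT x2 AND x1) OR (NOT x2 AND NOT x3)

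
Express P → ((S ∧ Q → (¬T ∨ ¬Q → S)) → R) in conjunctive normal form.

P → ((S ∧ Q → (¬T ∨ ¬Q → S)) → R)
≡ ¬P ∨ ((S ∧ Q → (¬T ∨ ¬Q → S)) → R)   [eliminate →]
≡ ¬P ∨ ¬(S ∧ Q → (¬T ∨ ¬Q → S)) ∨ R   [eliminate →]
≡ ¬P ∨ ¬(¬(S ∧ Q) ∨ (¬T ∨ ¬Q → S)) ∨ R   [eliminate →]
≡ ¬P ∨ ¬(¬(S ∧ Q) ∨ ¬(¬T ∨ ¬Q) ∨ S) ∨ R   [eliminate →]
≡ ¬P ∨ ¬¬(S ∧ Q) ∧ ¬¬(¬T ∨ ¬Q) ∧ ¬S ∨ R   [De Morgan]
≡ ¬P ∨ S ∧ Q ∧ ¬¬(¬T ∨ ¬Q) ∧ ¬S ∨ R   [double negation]
≡ ¬P ∨ S ∧ Q ∧ (¬T ∨ ¬Q) ∧ ¬S ∨ R   [double negation]
≡ (¬P ∨ S ∨ R) ∧ (¬P ∨ Q ∨ R) ∧ (¬P ∨ ¬T ∨ ¬Q ∨ R) ∧ (¬P ∨ ¬S ∨ R)   [distribute ∨ over ∧]

(¬P ∨ S ∨ R) ∧ (¬P ∨ Q ∨ R) ∧ (¬P ∨ ¬T ∨ ¬Q ∨ R) ∧ (¬P ∨ ¬S ∨ R)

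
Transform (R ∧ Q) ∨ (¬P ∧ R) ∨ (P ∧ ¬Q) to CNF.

(R ∧ Q) ∨ (¬P ∧ R) ∨ (P ∧ ¬Q)
= (R ∨ ¬P ∨ P) ∧ (R ∨ ¬P ∨ ¬Q) ∧ (R ∨ R ∨ P) ∧ (R ∨ R ∨ ¬Q) ∧ (Q ∨ ¬P ∨ P) ∧ (Q ∨ ¬P ∨ ¬Q) ∧ (Q ∨ R ∨ P) ∧ (Q ∨ R ∨ ¬Q)   [distribute ∨ over ∧]
= (R ∨ P) ∧ (R ∨ ¬Q)   [simplify]

(R ∨ P) ∧ (R ∨ ¬Q)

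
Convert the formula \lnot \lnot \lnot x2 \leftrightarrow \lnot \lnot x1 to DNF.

\lnot \lnot \lnot x2 \leftrightarrow \lnot \lnot x1
≡ (\lnot \lnot \lnot x2 \to \lnot \lnot x1) \land (\lnot \lnot x1 \to \lnot \lnot \lnot x2)   (eliminate \leftrightarrow)
≡ (\lnot \lnot \lnot \lnot x2 \lor \lnot \lnot x1) \land (\lnot \lnot x1 \to \lnot \lnot \lnot x2)   (eliminate \to)
≡ (\lnot \lnot \lnot \lnot x2 \lor \lnot \lnot x1) \land (\lnot \lnot \lnot x1 \lor \lnot \lnot \lnot x2)   (eliminate \to)
≡ (\lnot \lnot x2 \lor \lnot \lnot x1) \land (\lnot \lnot \lnot x1 \lor \lnot \lnot \lnot x2)   (double negation)
≡ (x2 \lor \lnot \lnot x1) \land (\lnot \lnot \lnot x1 \lor \lnot \lnot \lnot x2)   (double negation)
≡ (x2 \lor x1) \land (\lnot \lnot \lnot x1 \lor \lnot \lnot \lnot x2)   (double negation)
≡ (x2 \lor x1) \land (\lnot x1 \lor \lnot \lnot \lnot x2)   (double negation)
≡ (x2 \lor x1) \land (\lnot x1 \lor \lnot x2)   (double negation)
≡ (x2 \land \lnot x1) \lor (x2 \land \lnot x2) \lor (x1 \land \lnot x1) \lor (x1 \land \lnot x2)   (distribute \land over \lor)
≡ (x2 \land \lnot x1) \lor (x1 \land \lnot x2)   (simplify)

(x2 \land \lnot x1) \lor (x1 \land \lnot x2)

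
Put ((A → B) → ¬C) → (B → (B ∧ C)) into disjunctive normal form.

(¬A ∧ C) ∨ (B ∧ C) ∨ ¬B

((A → B) → ¬C) → (B → (B ∧ C))
≡ ¬((A → B) → ¬C) ∨ (B → (B ∧ C))   [eliminate →]
≡ ¬(¬(A → B) ∨ ¬C) ∨ (B → (B ∧ C))   [eliminate →]
≡ ¬(¬(¬A ∨ B) ∨ ¬C) ∨ (B → (B ∧ C))   [eliminate →]
≡ ¬(¬(¬A ∨ B) ∨ ¬C) ∨ ¬B ∨ (B ∧ C)   [eliminate →]
≡ (¬¬(¬A ∨ B) ∧ ¬¬C) ∨ ¬B ∨ (B ∧ C)   [De Morgan]
≡ ((¬A ∨ B) ∧ ¬¬C) ∨ ¬B ∨ (B ∧ C)   [double negation]
≡ ((¬A ∨ B) ∧ C) ∨ ¬B ∨ (B ∧ C)   [double negation]
≡ (¬A ∧ C) ∨ (B ∧ C) ∨ ¬B ∨ (B ∧ C)   [distribute ∧ over ∨]
≡ (¬A ∧ C) ∨ (B ∧ C) ∨ ¬B   [simplify]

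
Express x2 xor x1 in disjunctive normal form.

(x2 & ~x1) | (~x2 & x1)

x2 xor x1
≡ (x2 & ~x1) | (~x2 & x1)   (expand xor)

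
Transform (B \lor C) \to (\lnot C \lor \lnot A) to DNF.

\lnot C \lor \lnot A

(B \lor C) \to (\lnot C \lor \lnot A)
≡ \lnot (B \lor C) \lor \lnot C \lor \lnot A   [eliminate \to]
≡ (\lnot B \land \lnot C) \lor \lnot C \lor \lnot A   [De Morgan]
≡ \lnot C \lor \lnot A   [simplify]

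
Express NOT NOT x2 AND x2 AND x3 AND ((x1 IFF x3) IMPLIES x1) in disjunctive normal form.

NOT NOT x2 AND x2 AND x3 AND ((x1 IFF x3) IMPLIES x1)
≡ NOT NOT x2 AND x2 AND x3 AND (NOT (x1 IFF x3) OR x1)
≡ NOT NOT x2 AND x2 AND x3 AND (NOT ((x1 IMPLIES x3) AND (x3 IMPLIES x1)) OR x1)
≡ NOT NOT x2 AND x2 AND x3 AND (NOT ((NOT x1 OR x3) AND (x3 IMPLIES x1)) OR x1)
≡ NOT NOT x2 AND x2 AND x3 AND (NOT ((NOT x1 OR x3) AND (NOT x3 OR x1)) OR x1)
≡ x2 AND x2 AND x3 AND (NOT ((NOT x1 OR x3) AND (NOT x3 OR x1)) OR x1)
≡ x2 AND x2 AND x3 AND (NOT (NOT x1 OR x3) OR NOT (NOT x3 OR x1) OR x1)
≡ x2 AND x2 AND x3 AND ((NOT NOT x1 AND NOT x3) OR NOT (NOT x3 OR x1) OR x1)
≡ x2 AND x2 AND x3 AND ((x1 AND NOT x3) OR NOT (NOT x3 OR x1) OR x1)
≡ x2 AND x2 AND x3 AND ((x1 AND NOT x3) OR (NOT NOT x3 AND NOT x1) OR x1)
≡ x2 AND x2 AND x3 AND ((x1 AND NOT x3) OR (x3 AND NOT x1) OR x1)
≡ (x2 AND x2 AND x3 AND x1 AND NOT x3) OR (x2 AND x2 AND x3 AND x3 AND NOT x1) OR (x2 AND x2 AND x3 AND x1)
≡ (x2 AND x3 AND NOT x1) OR (x2 AND x3 AND x1)

(x2 AND x3 AND NOT x1) OR (x2 AND x3 AND x1)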